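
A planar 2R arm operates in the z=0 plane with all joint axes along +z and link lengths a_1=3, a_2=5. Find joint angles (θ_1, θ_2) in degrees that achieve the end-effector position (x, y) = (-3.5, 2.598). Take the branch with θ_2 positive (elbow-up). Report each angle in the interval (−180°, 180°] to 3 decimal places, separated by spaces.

60.000 120.001

cos θ_2 = (18.9996−3²−5²)/(2·3·5) = -0.5000; θ_2 = 120.0009° (elbow-up)
β = atan2(2.5980,-3.5000) = 143.4140°; ψ = atan2(4.3301,0.4999) = 83.4140°
θ_1 = β − ψ = 60.0000°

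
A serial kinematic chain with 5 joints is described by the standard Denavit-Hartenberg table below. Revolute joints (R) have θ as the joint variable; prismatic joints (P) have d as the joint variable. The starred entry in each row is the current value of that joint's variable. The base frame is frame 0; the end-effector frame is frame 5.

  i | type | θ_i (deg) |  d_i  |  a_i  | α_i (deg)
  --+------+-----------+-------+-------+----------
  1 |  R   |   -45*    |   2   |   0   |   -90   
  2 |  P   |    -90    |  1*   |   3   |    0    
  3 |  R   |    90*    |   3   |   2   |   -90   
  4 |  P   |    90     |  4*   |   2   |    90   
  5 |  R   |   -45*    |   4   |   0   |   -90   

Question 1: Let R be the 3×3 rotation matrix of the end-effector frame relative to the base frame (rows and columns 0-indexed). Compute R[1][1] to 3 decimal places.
End-effector y-axis (col 1 of R) = (-0.7071,0.7071,0.0000)
R[1][1] = 0.7071

0.707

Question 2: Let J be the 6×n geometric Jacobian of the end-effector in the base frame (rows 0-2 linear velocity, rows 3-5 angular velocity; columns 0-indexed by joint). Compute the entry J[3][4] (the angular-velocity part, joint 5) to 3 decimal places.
0.707

axis z_4 = (0.7071,-0.7071,-0.0000); lever o_n−o_4 = (2.8284,-2.8284,-0.0000)
cross product → J_v[:, 4] = (-0.0000,-0.0000,0.0000)
J_ω[:, 4] = z_4
entry J[3][4] = 0.7071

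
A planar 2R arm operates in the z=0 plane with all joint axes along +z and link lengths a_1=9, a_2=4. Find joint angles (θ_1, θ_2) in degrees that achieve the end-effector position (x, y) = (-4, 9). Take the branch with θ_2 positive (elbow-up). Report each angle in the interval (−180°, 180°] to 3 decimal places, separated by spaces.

90.000 90.000

cos θ_2 = (97.0000−9²−4²)/(2·9·4) = 0.0000; θ_2 = 90.0000° (elbow-up)
β = atan2(9.0000,-4.0000) = 113.9625°; ψ = atan2(4.0000,9.0000) = 23.9625°
θ_1 = β − ψ = 90.0000°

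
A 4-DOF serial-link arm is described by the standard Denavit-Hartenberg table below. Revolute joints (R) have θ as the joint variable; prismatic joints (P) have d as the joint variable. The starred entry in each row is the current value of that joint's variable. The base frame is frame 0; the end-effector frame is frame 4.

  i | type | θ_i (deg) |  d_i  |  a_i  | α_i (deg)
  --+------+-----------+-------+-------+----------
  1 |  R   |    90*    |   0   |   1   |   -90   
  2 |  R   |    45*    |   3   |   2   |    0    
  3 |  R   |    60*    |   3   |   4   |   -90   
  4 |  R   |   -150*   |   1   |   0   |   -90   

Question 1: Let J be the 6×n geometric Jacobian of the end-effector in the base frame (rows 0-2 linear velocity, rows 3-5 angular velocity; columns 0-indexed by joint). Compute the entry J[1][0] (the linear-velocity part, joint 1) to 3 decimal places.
-6.000

axis z_0 = ẑ; lever o_n−o_0 = (-6.0000,0.4130,-5.0191)
cross product → J_v[:, 0] = (-0.4130,-6.0000,0.0000)
J_ω[:, 0] = z_0
entry J[1][0] = -6.0000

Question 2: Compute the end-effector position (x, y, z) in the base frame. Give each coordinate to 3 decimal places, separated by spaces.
-6.000 0.413 -5.019

after link 1: o_1 = (0.0000, 1.0000, 0.0000)
after link 2: o_2 = (-3.0000, 2.4142, -1.4142)
after link 3: o_3 = (-6.0000, 1.3789, -5.2779)
after link 4: o_4 = (-6.0000, 0.4130, -5.0191)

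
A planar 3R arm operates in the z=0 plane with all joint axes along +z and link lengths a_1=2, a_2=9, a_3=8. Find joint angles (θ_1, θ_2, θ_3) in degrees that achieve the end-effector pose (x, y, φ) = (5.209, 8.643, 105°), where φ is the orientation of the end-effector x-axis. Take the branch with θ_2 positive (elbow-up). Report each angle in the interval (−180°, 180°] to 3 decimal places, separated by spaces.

-134.970 149.977 89.992

wrist centre = target − a_3·(cos φ, sin φ) = (7.2796, 0.9156)
cos θ_2 = (53.8302−2²−9²)/(2·2·9) = -0.8658; θ_2 = 149.9774° (elbow-up)
β = atan2(0.9156,7.2796) = 7.1688°; ψ = atan2(4.5031,-5.7925) = 142.1384°
θ_1 = β − ψ = -134.9696°
θ_3 = φ − θ_1 − θ_2 = 89.9922° (wrapped to (-180°,180°])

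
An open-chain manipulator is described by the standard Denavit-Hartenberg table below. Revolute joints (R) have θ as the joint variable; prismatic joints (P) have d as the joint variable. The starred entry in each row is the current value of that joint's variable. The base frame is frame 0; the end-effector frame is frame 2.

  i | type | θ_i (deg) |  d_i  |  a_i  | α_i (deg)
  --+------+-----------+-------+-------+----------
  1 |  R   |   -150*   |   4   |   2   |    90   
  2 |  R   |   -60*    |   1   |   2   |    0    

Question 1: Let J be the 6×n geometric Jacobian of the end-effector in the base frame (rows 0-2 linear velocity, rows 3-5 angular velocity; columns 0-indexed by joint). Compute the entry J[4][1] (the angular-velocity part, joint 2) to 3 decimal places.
axis z_1 = (-0.5000,0.8660,0.0000); lever o_n−o_1 = (-1.3660,0.3660,-1.7321)
cross product → J_v[:, 1] = (-1.5000,-0.8660,1.0000)
J_ω[:, 1] = z_1
entry J[4][1] = 0.8660

0.866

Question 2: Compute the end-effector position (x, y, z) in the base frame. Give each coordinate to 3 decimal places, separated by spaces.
after link 1: o_1 = (-1.7321, -1.0000, 4.0000)
after link 2: o_2 = (-3.0981, -0.6340, 2.2679)

-3.098 -0.634 2.268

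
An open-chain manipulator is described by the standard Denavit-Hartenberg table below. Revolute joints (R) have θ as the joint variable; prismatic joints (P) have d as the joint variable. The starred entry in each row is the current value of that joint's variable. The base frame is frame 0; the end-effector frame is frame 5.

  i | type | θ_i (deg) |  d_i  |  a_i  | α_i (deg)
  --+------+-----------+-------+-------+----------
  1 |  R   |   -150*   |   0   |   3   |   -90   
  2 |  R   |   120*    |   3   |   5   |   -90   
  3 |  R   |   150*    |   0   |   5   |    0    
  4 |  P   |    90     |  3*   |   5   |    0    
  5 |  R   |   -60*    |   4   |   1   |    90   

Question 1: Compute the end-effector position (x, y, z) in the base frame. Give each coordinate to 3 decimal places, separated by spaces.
3.842 -3.359 5.951

after link 1: o_1 = (-2.5981, -1.5000, 0.0000)
after link 2: o_2 = (1.0670, -2.8481, -4.3301)
after link 3: o_3 = (-2.0580, -1.7655, -0.5801)
after link 4: o_4 = (1.2745, -4.8415, 3.0849)
after link 5: o_5 = (3.8415, -3.3595, 5.9510)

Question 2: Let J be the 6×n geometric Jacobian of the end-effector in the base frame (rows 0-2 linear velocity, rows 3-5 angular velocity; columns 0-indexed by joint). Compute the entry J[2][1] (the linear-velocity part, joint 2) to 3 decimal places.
axis z_1 = (0.5000,-0.8660,0.0000); lever o_n−o_1 = (6.4396,-1.8595,5.9510)
cross product → J_v[:, 1] = (-5.1537,-2.9755,4.6471)
J_ω[:, 1] = z_1
entry J[2][1] = 4.6471

4.647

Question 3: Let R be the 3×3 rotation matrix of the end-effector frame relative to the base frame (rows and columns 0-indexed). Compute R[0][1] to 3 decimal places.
0.750

End-effector y-axis (col 1 of R) = (0.7500,0.4330,0.5000)
R[0][1] = 0.7500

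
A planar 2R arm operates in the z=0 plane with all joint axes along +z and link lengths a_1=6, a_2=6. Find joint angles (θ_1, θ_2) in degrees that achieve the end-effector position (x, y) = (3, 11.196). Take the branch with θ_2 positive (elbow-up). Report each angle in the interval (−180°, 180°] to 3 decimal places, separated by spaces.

59.997 30.005

cos θ_2 = (134.3504−6²−6²)/(2·6·6) = 0.8660; θ_2 = 30.0054° (elbow-up)
β = atan2(11.1960,3.0000) = 74.9998°; ψ = atan2(3.0005,11.1959) = 15.0027°
θ_1 = β − ψ = 59.9971°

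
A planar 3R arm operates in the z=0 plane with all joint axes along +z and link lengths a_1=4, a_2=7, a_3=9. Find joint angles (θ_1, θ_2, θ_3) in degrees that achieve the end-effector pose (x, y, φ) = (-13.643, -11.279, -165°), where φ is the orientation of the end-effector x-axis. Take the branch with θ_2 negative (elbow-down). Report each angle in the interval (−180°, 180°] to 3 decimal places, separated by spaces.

wrist centre = target − a_3·(cos φ, sin φ) = (-4.9497, -8.9496)
cos θ_2 = (104.5951−4²−7²)/(2·4·7) = 0.7071; θ_2 = -45.0042° (elbow-down)
β = atan2(-8.9496,-4.9497) = -118.9452°; ψ = atan2(-4.9501,8.9494) = -28.9480°
θ_1 = β − ψ = -89.9972°
θ_3 = φ − θ_1 − θ_2 = -29.9986° (wrapped to (-180°,180°])

-89.997 -45.004 -29.999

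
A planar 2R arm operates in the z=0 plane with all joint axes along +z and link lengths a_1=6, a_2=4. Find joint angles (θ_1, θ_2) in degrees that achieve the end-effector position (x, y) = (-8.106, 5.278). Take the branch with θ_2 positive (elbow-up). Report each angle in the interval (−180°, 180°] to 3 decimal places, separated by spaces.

cos θ_2 = (93.5645−6²−4²)/(2·6·4) = 0.8659; θ_2 = 30.0112° (elbow-up)
β = atan2(5.2780,-8.1060) = 146.9309°; ψ = atan2(2.0007,9.4637) = 11.9369°
θ_1 = β − ψ = 134.9941°

134.994 30.011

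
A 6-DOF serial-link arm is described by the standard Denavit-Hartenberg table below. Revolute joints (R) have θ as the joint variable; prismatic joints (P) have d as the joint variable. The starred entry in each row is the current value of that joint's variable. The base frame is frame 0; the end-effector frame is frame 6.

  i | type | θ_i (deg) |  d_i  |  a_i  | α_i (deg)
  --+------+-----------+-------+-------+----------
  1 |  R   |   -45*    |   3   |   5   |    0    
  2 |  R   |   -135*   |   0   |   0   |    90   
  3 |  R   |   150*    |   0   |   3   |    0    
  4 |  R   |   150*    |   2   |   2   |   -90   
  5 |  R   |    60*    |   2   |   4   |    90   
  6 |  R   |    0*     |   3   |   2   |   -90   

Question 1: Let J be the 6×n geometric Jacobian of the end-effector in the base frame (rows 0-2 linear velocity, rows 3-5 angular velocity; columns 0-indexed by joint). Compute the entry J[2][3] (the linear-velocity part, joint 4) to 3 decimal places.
axis z_3 = (-0.0000,1.0000,0.0000); lever o_n−o_3 = (-5.5311,-1.6962,-5.5801)
cross product → J_v[:, 3] = (-5.5801,-0.0000,5.5311)
J_ω[:, 3] = z_3
entry J[2][3] = 5.5311

5.531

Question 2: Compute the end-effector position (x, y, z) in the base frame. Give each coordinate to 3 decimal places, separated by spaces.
0.603 -5.232 -1.080

after link 1: o_1 = (3.5355, -3.5355, 3.0000)
after link 2: o_2 = (3.5355, -3.5355, 3.0000)
after link 3: o_3 = (6.1336, -3.5355, 4.5000)
after link 4: o_4 = (5.1336, -1.5355, 2.7679)
after link 5: o_5 = (2.4016, -4.9996, 2.0359)
after link 6: o_6 = (0.6025, -5.2317, -1.0801)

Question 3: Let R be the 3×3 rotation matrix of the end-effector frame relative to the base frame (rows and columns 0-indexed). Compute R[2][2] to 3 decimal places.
0.500

End-effector z-axis (col 2 of R) = (-0.8660,-0.0000,0.5000)
R[2][2] = 0.5000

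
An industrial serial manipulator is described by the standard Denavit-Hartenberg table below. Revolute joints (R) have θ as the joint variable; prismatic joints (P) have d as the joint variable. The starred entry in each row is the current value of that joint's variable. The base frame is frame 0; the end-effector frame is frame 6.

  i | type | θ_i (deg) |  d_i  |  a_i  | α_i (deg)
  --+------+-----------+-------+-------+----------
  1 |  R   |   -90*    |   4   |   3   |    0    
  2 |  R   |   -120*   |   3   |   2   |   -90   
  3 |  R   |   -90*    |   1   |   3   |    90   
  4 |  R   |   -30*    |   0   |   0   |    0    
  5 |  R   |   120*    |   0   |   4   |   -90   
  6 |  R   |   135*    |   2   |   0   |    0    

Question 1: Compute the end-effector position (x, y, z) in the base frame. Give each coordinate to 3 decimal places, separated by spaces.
-4.232 -6.330 8.000

after link 1: o_1 = (0.0000, -3.0000, 4.0000)
after link 2: o_2 = (-1.7321, -2.0000, 7.0000)
after link 3: o_3 = (-2.2321, -2.8660, 10.0000)
after link 4: o_4 = (-2.2321, -2.8660, 10.0000)
after link 5: o_5 = (-4.2321, -6.3301, 10.0000)
after link 6: o_6 = (-4.2321, -6.3301, 8.0000)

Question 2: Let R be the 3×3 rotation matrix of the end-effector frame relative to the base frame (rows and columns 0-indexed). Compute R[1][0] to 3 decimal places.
End-effector x-axis (col 0 of R) = (-0.2588,0.9659,-0.0000)
R[1][0] = 0.9659

0.966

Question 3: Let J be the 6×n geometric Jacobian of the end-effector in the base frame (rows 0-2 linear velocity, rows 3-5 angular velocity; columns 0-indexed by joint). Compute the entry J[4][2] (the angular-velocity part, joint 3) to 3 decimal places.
-0.866

axis z_2 = (-0.5000,-0.8660,0.0000); lever o_n−o_2 = (-2.5000,-4.3301,1.0000)
cross product → J_v[:, 2] = (-0.8660,0.5000,-0.0000)
J_ω[:, 2] = z_2
entry J[4][2] = -0.8660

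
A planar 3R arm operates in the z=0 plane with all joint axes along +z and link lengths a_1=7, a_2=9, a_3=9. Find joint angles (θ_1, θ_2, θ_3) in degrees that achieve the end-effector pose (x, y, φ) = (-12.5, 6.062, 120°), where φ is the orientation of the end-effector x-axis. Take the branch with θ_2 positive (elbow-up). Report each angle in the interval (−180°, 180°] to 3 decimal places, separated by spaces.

wrist centre = target − a_3·(cos φ, sin φ) = (-8.0000, -1.7322)
cos θ_2 = (67.0006−7²−9²)/(2·7·9) = -0.5000; θ_2 = 119.9997° (elbow-up)
β = atan2(-1.7322,-8.0000) = -167.7824°; ψ = atan2(7.7943,2.5000) = 72.2161°
θ_1 = β − ψ = -239.9985°
θ_3 = φ − θ_1 − θ_2 = -120.0011° (wrapped to (-180°,180°])

120.001 120.000 -120.001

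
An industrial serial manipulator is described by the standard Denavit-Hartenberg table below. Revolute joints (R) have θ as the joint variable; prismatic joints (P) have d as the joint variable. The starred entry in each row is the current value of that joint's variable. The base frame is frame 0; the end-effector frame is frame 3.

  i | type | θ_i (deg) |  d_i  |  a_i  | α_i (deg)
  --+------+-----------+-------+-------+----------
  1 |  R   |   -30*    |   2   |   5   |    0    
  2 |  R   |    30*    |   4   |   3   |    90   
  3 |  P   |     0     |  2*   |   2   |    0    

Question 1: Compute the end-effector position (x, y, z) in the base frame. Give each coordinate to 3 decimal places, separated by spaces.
after link 1: o_1 = (4.3301, -2.5000, 2.0000)
after link 2: o_2 = (7.3301, -2.5000, 6.0000)
after link 3: o_3 = (9.3301, -4.5000, 6.0000)

9.330 -4.500 6.000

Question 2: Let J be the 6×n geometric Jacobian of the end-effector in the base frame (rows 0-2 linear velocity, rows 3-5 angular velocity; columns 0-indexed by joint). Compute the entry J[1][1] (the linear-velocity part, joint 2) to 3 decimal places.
5.000

axis z_1 = (0.0000,0.0000,1.0000); lever o_n−o_1 = (5.0000,-2.0000,4.0000)
cross product → J_v[:, 1] = (2.0000,5.0000,-0.0000)
J_ω[:, 1] = z_1
entry J[1][1] = 5.0000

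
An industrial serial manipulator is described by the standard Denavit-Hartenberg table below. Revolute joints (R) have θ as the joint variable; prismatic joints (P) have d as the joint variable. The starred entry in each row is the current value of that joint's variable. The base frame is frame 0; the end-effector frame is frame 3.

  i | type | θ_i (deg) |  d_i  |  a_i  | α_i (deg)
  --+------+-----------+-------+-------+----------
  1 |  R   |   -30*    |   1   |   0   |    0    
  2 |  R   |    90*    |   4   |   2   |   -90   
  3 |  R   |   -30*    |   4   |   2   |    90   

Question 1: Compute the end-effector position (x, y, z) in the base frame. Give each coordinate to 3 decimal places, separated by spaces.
after link 1: o_1 = (0.0000, 0.0000, 1.0000)
after link 2: o_2 = (1.0000, 1.7321, 5.0000)
after link 3: o_3 = (-1.5981, 5.2321, 6.0000)

-1.598 5.232 6.000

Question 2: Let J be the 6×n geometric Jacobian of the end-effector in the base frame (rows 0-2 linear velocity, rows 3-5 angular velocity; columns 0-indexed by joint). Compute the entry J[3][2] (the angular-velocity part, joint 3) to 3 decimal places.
-0.866

axis z_2 = (-0.8660,0.5000,0.0000); lever o_n−o_2 = (-2.5981,3.5000,1.0000)
cross product → J_v[:, 2] = (0.5000,0.8660,-1.7321)
J_ω[:, 2] = z_2
entry J[3][2] = -0.8660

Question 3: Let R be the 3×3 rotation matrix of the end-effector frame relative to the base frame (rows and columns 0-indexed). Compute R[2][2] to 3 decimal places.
0.866

End-effector z-axis (col 2 of R) = (-0.2500,-0.4330,0.8660)
R[2][2] = 0.8660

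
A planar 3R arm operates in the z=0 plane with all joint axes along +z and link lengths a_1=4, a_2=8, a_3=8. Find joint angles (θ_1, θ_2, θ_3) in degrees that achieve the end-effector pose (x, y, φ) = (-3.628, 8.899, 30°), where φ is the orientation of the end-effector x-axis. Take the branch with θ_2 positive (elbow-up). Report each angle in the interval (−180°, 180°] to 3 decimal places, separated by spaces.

135.010 29.986 -134.996

wrist centre = target − a_3·(cos φ, sin φ) = (-10.5562, 4.8990)
cos θ_2 = (135.4336−4²−8²)/(2·4·8) = 0.8662; θ_2 = 29.9857° (elbow-up)
β = atan2(4.8990,-10.5562) = 155.1046°; ψ = atan2(3.9983,10.9292) = 20.0942°
θ_1 = β − ψ = 135.0104°
θ_3 = φ − θ_1 − θ_2 = -134.9960° (wrapped to (-180°,180°])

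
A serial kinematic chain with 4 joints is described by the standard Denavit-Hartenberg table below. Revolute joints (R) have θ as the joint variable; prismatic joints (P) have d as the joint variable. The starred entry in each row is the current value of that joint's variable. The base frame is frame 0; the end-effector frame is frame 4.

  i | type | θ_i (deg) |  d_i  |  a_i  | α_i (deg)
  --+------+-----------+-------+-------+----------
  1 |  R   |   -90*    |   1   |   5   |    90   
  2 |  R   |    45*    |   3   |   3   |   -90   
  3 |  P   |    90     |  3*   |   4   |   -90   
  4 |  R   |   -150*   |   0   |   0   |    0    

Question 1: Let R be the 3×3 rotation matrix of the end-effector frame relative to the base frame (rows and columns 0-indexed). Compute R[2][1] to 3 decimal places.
0.612

End-effector y-axis (col 1 of R) = (0.5000,0.6124,0.6124)
R[2][1] = 0.6124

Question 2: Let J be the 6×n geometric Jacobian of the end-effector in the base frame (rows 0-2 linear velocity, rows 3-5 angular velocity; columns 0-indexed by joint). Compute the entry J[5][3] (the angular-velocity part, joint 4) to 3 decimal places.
-0.707

axis z_3 = (-0.0000,0.7071,-0.7071); lever o_n−o_3 = (0.0000,0.0000,0.0000)
cross product → J_v[:, 3] = (0.0000,0.0000,-0.0000)
J_ω[:, 3] = z_3
entry J[5][3] = -0.7071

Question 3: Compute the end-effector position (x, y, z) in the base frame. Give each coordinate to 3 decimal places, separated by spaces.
after link 1: o_1 = (0.0000, -5.0000, 1.0000)
after link 2: o_2 = (-3.0000, -7.1213, 3.1213)
after link 3: o_3 = (1.0000, -5.0000, 5.2426)
after link 4: o_4 = (1.0000, -5.0000, 5.2426)

1.000 -5.000 5.243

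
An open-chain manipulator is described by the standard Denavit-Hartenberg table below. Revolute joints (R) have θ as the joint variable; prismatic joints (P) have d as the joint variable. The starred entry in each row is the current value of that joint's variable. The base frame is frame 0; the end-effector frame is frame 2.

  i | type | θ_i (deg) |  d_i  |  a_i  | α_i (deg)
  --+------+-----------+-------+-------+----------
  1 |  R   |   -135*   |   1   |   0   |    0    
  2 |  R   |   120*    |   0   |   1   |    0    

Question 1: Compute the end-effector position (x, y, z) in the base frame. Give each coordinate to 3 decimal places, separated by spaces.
after link 1: o_1 = (0.0000, 0.0000, 1.0000)
after link 2: o_2 = (0.9659, -0.2588, 1.0000)

0.966 -0.259 1.000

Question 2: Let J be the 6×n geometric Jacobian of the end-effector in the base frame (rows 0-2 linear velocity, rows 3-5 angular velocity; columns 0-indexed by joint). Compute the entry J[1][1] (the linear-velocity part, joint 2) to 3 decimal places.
axis z_1 = (0.0000,0.0000,1.0000); lever o_n−o_1 = (0.9659,-0.2588,0.0000)
cross product → J_v[:, 1] = (0.2588,0.9659,-0.0000)
J_ω[:, 1] = z_1
entry J[1][1] = 0.9659

0.966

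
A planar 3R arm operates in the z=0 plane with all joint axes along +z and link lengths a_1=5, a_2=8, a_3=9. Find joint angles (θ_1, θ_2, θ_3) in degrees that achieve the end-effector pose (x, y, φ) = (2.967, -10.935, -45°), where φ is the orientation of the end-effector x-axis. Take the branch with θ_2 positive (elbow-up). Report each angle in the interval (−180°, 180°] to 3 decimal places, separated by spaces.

wrist centre = target − a_3·(cos φ, sin φ) = (-3.3970, -4.5710)
cos θ_2 = (32.4337−5²−8²)/(2·5·8) = -0.7071; θ_2 = 134.9977° (elbow-up)
β = atan2(-4.5710,-3.3970) = -126.6178°; ψ = atan2(5.6571,-0.6566) = 96.6208°
θ_1 = β − ψ = -223.2386°
θ_3 = φ − θ_1 − θ_2 = 43.2409° (wrapped to (-180°,180°])

136.761 134.998 43.241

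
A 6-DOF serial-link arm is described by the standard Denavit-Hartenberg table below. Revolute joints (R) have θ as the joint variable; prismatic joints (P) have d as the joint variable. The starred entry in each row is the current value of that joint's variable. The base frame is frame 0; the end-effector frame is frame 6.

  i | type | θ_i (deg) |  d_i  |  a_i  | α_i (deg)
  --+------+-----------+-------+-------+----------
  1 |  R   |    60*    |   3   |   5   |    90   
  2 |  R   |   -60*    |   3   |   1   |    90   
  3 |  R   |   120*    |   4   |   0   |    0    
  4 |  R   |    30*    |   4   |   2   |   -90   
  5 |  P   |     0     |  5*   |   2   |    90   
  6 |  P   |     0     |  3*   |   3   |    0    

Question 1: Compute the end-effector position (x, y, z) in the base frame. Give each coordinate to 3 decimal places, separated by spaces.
-2.275 -8.279 4.049

after link 1: o_1 = (2.5000, 4.3301, 3.0000)
after link 2: o_2 = (5.3481, 3.2631, 2.1340)
after link 3: o_3 = (3.6160, 0.2631, 0.1340)
after link 4: o_4 = (2.3170, -3.9869, -0.3660)
after link 5: o_5 = (-1.6250, -4.1543, 3.2990)
after link 6: o_6 = (-2.2745, -8.2793, 4.0490)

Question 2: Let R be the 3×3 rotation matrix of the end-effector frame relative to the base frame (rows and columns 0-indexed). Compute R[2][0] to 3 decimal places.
End-effector x-axis (col 0 of R) = (0.2165,-0.6250,0.7500)
R[2][0] = 0.7500

0.750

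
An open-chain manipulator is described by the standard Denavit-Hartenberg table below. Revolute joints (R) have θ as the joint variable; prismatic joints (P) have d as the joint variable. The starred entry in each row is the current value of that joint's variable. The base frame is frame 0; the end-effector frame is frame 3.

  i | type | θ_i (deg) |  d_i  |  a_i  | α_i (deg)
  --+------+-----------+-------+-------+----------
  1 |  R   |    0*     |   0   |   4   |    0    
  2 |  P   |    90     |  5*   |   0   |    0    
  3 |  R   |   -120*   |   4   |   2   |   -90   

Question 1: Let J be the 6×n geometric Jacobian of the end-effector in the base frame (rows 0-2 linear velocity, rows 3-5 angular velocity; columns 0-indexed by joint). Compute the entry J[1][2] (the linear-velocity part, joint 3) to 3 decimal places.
1.732

axis z_2 = (0.0000,0.0000,1.0000); lever o_n−o_2 = (1.7321,-1.0000,4.0000)
cross product → J_v[:, 2] = (1.0000,1.7321,-0.0000)
J_ω[:, 2] = z_2
entry J[1][2] = 1.7321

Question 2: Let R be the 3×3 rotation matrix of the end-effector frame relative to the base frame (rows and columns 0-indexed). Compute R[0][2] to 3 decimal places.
0.500

End-effector z-axis (col 2 of R) = (0.5000,0.8660,0.0000)
R[0][2] = 0.5000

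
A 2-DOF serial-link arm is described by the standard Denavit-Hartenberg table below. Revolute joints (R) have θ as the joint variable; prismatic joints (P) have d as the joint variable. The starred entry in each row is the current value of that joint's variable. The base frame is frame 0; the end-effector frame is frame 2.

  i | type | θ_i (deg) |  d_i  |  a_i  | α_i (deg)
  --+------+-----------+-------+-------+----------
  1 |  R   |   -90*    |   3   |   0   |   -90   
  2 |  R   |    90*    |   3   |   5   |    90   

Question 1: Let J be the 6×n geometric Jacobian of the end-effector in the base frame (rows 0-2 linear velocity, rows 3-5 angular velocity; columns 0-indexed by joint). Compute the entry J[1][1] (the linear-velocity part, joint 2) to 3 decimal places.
axis z_1 = (1.0000,0.0000,0.0000); lever o_n−o_1 = (3.0000,-0.0000,-5.0000)
cross product → J_v[:, 1] = (-0.0000,5.0000,-0.0000)
J_ω[:, 1] = z_1
entry J[1][1] = 5.0000

5.000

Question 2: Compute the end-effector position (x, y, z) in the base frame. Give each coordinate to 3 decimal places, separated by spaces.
3.000 -0.000 -2.000

after link 1: o_1 = (0.0000, 0.0000, 3.0000)
after link 2: o_2 = (3.0000, -0.0000, -2.0000)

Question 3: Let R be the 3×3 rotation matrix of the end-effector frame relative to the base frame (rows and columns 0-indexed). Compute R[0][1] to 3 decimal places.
End-effector y-axis (col 1 of R) = (1.0000,0.0000,0.0000)
R[0][1] = 1.0000

1.000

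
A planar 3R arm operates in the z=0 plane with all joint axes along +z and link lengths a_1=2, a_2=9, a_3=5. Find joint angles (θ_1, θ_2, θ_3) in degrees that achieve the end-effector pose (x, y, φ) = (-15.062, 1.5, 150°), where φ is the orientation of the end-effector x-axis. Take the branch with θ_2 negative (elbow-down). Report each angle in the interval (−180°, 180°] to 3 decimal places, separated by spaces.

-149.990 -30.012 -29.998

wrist centre = target − a_3·(cos φ, sin φ) = (-10.7319, -1.0000)
cos θ_2 = (116.1731−2²−9²)/(2·2·9) = 0.8659; θ_2 = -30.0121° (elbow-down)
β = atan2(-1.0000,-10.7319) = -174.6765°; ψ = atan2(-4.5017,9.7933) = -24.6867°
θ_1 = β − ψ = -149.9898°
θ_3 = φ − θ_1 − θ_2 = -29.9980° (wrapped to (-180°,180°])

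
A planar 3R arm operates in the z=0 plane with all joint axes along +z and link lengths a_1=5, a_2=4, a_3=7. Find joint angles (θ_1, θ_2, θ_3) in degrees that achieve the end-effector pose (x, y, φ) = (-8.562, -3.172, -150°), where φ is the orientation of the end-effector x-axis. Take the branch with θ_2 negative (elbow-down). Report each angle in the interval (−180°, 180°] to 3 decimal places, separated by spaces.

wrist centre = target − a_3·(cos φ, sin φ) = (-2.4998, 0.3280)
cos θ_2 = (6.3567−5²−4²)/(2·5·4) = -0.8661; θ_2 = -150.0066° (elbow-down)
β = atan2(0.3280,-2.4998) = 172.5250°; ψ = atan2(-1.9996,1.5357) = -52.4762°
θ_1 = β − ψ = 225.0012°
θ_3 = φ − θ_1 − θ_2 = 135.0054° (wrapped to (-180°,180°])

-134.999 -150.007 135.005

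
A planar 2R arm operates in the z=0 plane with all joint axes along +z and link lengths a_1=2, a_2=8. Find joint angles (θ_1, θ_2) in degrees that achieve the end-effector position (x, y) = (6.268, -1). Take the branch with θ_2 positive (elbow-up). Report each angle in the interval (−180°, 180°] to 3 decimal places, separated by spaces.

cos θ_2 = (40.2878−2²−8²)/(2·2·8) = -0.8660; θ_2 = 149.9977° (elbow-up)
β = atan2(-1.0000,6.2680) = -9.0646°; ψ = atan2(4.0003,-4.9280) = 140.9325°
θ_1 = β − ψ = -149.9971°

-149.997 149.998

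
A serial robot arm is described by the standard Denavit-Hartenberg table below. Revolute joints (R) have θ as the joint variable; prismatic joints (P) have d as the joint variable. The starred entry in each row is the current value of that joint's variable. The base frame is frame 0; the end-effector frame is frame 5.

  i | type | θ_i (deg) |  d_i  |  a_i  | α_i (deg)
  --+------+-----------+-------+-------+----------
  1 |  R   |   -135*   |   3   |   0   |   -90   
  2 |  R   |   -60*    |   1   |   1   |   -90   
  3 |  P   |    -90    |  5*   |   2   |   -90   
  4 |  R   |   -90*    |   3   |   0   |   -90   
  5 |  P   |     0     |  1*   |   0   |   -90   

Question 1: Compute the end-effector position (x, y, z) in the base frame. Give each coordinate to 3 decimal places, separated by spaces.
after link 1: o_1 = (0.0000, 0.0000, 3.0000)
after link 2: o_2 = (0.3536, -1.0607, 3.8660)
after link 3: o_3 = (-1.2941, -5.5367, 1.3660)
after link 4: o_4 = (-2.3548, -6.5974, 3.9641)
after link 5: o_5 = (-1.6476, -7.3045, 3.9641)

-1.648 -7.305 3.964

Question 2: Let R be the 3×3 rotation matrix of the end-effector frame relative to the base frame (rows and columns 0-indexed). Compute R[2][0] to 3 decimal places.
-0.500

End-effector x-axis (col 0 of R) = (-0.6124,-0.6124,-0.5000)
R[2][0] = -0.5000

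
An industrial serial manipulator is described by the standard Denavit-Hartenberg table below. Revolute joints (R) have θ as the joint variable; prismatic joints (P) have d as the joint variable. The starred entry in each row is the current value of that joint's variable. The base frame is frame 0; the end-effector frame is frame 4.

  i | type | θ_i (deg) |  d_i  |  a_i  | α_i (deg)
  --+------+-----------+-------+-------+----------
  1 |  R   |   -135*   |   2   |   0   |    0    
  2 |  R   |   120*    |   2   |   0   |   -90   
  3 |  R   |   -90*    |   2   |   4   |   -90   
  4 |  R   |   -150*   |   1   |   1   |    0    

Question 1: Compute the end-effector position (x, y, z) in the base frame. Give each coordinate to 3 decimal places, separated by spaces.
1.613 2.156 7.134

after link 1: o_1 = (0.0000, 0.0000, 2.0000)
after link 2: o_2 = (0.0000, 0.0000, 4.0000)
after link 3: o_3 = (0.5176, 1.9319, 8.0000)
after link 4: o_4 = (1.6130, 2.1560, 7.1340)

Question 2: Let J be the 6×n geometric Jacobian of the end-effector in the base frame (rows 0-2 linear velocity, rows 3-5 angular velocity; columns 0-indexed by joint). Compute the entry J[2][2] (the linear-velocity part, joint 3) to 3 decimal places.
axis z_2 = (0.2588,0.9659,0.0000); lever o_n−o_2 = (1.6130,2.1560,3.1340)
cross product → J_v[:, 2] = (3.0272,-0.8111,-1.0000)
J_ω[:, 2] = z_2
entry J[2][2] = -1.0000

-1.000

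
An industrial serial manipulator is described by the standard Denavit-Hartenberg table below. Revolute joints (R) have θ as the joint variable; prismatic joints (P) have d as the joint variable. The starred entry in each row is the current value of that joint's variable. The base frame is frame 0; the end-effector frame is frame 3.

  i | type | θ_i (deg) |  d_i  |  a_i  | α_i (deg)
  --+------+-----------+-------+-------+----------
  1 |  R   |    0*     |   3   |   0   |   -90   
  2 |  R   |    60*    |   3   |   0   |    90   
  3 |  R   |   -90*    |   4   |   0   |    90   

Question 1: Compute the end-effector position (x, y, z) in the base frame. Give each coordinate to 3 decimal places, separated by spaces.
3.464 3.000 5.000

after link 1: o_1 = (0.0000, 0.0000, 3.0000)
after link 2: o_2 = (0.0000, 3.0000, 3.0000)
after link 3: o_3 = (3.4641, 3.0000, 5.0000)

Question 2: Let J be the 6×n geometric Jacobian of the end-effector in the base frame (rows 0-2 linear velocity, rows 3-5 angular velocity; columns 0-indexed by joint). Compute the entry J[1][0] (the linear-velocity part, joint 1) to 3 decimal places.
3.464

axis z_0 = ẑ; lever o_n−o_0 = (3.4641,3.0000,5.0000)
cross product → J_v[:, 0] = (-3.0000,3.4641,0.0000)
J_ω[:, 0] = z_0
entry J[1][0] = 3.4641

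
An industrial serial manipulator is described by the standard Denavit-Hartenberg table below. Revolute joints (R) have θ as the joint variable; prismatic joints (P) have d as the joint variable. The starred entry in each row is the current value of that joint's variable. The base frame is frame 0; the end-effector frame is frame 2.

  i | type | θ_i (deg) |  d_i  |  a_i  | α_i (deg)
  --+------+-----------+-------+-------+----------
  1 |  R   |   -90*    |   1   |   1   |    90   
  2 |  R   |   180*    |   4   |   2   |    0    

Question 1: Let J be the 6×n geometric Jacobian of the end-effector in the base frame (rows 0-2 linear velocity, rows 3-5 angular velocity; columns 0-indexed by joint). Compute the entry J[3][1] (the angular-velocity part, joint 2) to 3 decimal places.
axis z_1 = (-1.0000,-0.0000,0.0000); lever o_n−o_1 = (-4.0000,2.0000,0.0000)
cross product → J_v[:, 1] = (-0.0000,0.0000,-2.0000)
J_ω[:, 1] = z_1
entry J[3][1] = -1.0000

-1.000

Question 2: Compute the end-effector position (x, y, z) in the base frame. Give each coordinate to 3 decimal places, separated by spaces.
after link 1: o_1 = (0.0000, -1.0000, 1.0000)
after link 2: o_2 = (-4.0000, 1.0000, 1.0000)

-4.000 1.000 1.000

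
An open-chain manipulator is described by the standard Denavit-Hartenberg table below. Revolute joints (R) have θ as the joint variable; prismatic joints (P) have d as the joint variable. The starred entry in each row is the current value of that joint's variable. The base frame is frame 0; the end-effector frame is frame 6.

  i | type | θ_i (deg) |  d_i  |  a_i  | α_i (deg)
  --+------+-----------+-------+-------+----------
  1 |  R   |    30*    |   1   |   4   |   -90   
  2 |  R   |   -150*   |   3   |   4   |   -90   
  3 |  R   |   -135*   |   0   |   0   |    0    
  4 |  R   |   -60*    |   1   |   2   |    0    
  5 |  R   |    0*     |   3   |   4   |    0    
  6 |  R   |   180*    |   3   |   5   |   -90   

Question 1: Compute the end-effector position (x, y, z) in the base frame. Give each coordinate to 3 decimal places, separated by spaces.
after link 1: o_1 = (3.4641, 2.0000, 1.0000)
after link 2: o_2 = (-1.0359, 2.8660, 3.0000)
after link 3: o_3 = (-1.0359, 2.8660, 3.0000)
after link 4: o_4 = (1.1048, 3.5043, 2.9001)
after link 5: o_5 = (5.8193, 5.0307, 3.5663)
after link 6: o_6 = (2.8490, 4.8101, 8.5792)

2.849 4.810 8.579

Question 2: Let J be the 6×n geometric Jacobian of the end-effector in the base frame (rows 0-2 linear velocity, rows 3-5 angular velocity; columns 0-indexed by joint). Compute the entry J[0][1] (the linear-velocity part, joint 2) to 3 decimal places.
axis z_1 = (-0.5000,0.8660,0.0000); lever o_n−o_1 = (-0.6151,2.8101,7.5792)
cross product → J_v[:, 1] = (6.5638,3.7896,-0.8724)
J_ω[:, 1] = z_1
entry J[0][1] = 6.5638

6.564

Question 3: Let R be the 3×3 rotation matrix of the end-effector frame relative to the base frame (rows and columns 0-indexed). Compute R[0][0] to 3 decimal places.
End-effector x-axis (col 0 of R) = (-0.8539,-0.1941,0.4830)
R[0][0] = -0.8539

-0.854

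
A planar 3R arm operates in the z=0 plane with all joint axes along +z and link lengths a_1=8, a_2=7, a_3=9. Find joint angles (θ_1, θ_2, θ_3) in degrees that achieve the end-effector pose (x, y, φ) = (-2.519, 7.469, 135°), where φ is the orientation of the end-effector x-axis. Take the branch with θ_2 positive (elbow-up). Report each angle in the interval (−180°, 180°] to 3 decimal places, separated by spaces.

-44.994 150.000 29.993

wrist centre = target − a_3·(cos φ, sin φ) = (3.8450, 1.1050)
cos θ_2 = (16.0048−8²−7²)/(2·8·7) = -0.8660; θ_2 = 150.0003° (elbow-up)
β = atan2(1.1050,3.8450) = 16.0346°; ψ = atan2(3.5000,1.9378) = 61.0283°
θ_1 = β − ψ = -44.9937°
θ_3 = φ − θ_1 − θ_2 = 29.9934° (wrapped to (-180°,180°])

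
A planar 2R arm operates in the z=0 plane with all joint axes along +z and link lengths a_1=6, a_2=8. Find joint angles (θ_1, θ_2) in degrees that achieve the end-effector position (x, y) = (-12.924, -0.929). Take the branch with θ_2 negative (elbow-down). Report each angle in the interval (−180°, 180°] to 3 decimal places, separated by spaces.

cos θ_2 = (167.8928−6²−8²)/(2·6·8) = 0.7072; θ_2 = -44.9911° (elbow-down)
β = atan2(-0.9290,-12.9240) = -175.8885°; ψ = atan2(-5.6560,11.6577) = -25.8812°
θ_1 = β − ψ = -150.0073°

-150.007 -44.991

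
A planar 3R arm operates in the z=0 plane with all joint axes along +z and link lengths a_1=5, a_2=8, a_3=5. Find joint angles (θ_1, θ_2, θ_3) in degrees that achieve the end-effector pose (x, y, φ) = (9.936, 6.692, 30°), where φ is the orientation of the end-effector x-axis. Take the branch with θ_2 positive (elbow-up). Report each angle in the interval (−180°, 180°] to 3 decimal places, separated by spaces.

wrist centre = target − a_3·(cos φ, sin φ) = (5.6059, 4.1920)
cos θ_2 = (48.9987−5²−8²)/(2·5·8) = -0.5000; θ_2 = 120.0011° (elbow-up)
β = atan2(4.1920,5.6059) = 36.7887°; ψ = atan2(6.9281,0.9999) = 81.7878°
θ_1 = β − ψ = -44.9991°
θ_3 = φ − θ_1 − θ_2 = -45.0020° (wrapped to (-180°,180°])

-44.999 120.001 -45.002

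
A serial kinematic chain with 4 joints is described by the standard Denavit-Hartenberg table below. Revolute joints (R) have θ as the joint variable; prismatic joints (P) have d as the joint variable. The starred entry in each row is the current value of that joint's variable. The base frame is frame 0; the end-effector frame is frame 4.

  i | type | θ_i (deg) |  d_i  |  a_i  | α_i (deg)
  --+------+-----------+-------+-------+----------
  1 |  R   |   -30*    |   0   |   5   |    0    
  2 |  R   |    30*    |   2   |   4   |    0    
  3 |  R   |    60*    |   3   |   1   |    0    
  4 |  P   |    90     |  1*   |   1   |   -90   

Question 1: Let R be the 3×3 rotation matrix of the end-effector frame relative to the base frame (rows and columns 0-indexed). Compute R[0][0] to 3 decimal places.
-0.866

End-effector x-axis (col 0 of R) = (-0.8660,0.5000,0.0000)
R[0][0] = -0.8660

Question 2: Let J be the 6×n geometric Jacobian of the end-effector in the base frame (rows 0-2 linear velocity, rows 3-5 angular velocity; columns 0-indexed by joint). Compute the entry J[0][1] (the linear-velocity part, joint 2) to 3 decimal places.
axis z_1 = (0.0000,0.0000,1.0000); lever o_n−o_1 = (3.6340,1.3660,6.0000)
cross product → J_v[:, 1] = (-1.3660,3.6340,0.0000)
J_ω[:, 1] = z_1
entry J[0][1] = -1.3660

-1.366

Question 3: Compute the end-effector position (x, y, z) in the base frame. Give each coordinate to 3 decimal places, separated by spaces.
after link 1: o_1 = (4.3301, -2.5000, 0.0000)
after link 2: o_2 = (8.3301, -2.5000, 2.0000)
after link 3: o_3 = (8.8301, -1.6340, 5.0000)
after link 4: o_4 = (7.9641, -1.1340, 6.0000)

7.964 -1.134 6.000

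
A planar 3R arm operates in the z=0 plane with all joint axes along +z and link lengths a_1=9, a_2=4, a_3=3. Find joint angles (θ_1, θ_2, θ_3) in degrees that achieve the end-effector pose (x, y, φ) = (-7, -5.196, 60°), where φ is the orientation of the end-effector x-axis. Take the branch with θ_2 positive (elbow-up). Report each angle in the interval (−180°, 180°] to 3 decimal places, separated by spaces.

wrist centre = target − a_3·(cos φ, sin φ) = (-8.5000, -7.7941)
cos θ_2 = (132.9976−9²−4²)/(2·9·4) = 0.5000; θ_2 = 60.0022° (elbow-up)
β = atan2(-7.7941,-8.5000) = -137.4807°; ψ = atan2(3.4642,10.9999) = 17.4807°
θ_1 = β − ψ = -154.9615°
θ_3 = φ − θ_1 − θ_2 = 154.9593° (wrapped to (-180°,180°])

-154.961 60.002 154.959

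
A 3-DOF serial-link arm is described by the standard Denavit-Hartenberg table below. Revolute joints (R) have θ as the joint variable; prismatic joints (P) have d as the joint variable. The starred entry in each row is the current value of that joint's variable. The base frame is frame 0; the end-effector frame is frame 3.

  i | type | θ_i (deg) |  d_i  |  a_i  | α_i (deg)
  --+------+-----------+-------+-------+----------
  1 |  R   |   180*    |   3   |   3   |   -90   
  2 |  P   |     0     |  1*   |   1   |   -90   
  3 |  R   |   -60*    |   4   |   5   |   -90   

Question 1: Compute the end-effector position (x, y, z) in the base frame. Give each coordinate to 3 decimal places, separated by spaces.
-6.500 -5.330 -1.000

after link 1: o_1 = (-3.0000, 0.0000, 3.0000)
after link 2: o_2 = (-4.0000, -1.0000, 3.0000)
after link 3: o_3 = (-6.5000, -5.3301, -1.0000)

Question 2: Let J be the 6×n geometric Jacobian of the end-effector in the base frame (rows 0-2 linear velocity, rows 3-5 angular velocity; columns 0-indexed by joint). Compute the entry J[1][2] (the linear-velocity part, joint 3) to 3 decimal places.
axis z_2 = (-0.0000,-0.0000,-1.0000); lever o_n−o_2 = (-2.5000,-4.3301,-4.0000)
cross product → J_v[:, 2] = (-4.3301,2.5000,-0.0000)
J_ω[:, 2] = z_2
entry J[1][2] = 2.5000

2.500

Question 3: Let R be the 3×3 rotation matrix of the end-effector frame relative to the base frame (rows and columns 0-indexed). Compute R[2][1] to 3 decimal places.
1.000

End-effector y-axis (col 1 of R) = (-0.0000,0.0000,1.0000)
R[2][1] = 1.0000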